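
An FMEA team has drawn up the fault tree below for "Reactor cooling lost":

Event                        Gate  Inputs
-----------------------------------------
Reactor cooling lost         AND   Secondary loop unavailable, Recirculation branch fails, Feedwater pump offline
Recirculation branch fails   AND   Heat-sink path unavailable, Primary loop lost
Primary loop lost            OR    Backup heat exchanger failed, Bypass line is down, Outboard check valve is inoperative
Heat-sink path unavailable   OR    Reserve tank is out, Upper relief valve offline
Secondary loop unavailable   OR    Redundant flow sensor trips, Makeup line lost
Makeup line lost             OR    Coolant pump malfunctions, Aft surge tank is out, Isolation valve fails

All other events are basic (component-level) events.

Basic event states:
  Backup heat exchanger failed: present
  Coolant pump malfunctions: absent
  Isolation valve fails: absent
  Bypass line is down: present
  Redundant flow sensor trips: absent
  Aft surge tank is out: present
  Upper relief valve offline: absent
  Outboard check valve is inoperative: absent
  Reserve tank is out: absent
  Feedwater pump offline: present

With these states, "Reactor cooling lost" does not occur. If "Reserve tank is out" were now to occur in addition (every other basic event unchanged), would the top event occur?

Counterfactual: set "Reserve tank is out" to occurred.
Makeup line lost [OR]: Coolant pump malfunctions=not, Aft surge tank is out=occurs, Isolation valve fails=not → at least one input occurs → occurs.
Secondary loop unavailable [OR]: Redundant flow sensor trips=not, Makeup line lost=occurs → at least one input occurs → occurs.
Heat-sink path unavailable [OR]: Reserve tank is out=occurs, Upper relief valve offline=not → at least one input occurs → occurs.
Primary loop lost [OR]: Backup heat exchanger failed=occurs, Bypass line is down=occurs, Outboard check valve is inoperative=not → at least one input occurs → occurs.
Recirculation branch fails [AND]: Heat-sink path unavailable=occurs, Primary loop lost=occurs → all inputs occur → occurs.
Reactor cooling lost [AND]: Secondary loop unavailable=occurs, Recirculation branch fails=occurs, Feedwater pump offline=occurs → all inputs occur → occurs.

Yes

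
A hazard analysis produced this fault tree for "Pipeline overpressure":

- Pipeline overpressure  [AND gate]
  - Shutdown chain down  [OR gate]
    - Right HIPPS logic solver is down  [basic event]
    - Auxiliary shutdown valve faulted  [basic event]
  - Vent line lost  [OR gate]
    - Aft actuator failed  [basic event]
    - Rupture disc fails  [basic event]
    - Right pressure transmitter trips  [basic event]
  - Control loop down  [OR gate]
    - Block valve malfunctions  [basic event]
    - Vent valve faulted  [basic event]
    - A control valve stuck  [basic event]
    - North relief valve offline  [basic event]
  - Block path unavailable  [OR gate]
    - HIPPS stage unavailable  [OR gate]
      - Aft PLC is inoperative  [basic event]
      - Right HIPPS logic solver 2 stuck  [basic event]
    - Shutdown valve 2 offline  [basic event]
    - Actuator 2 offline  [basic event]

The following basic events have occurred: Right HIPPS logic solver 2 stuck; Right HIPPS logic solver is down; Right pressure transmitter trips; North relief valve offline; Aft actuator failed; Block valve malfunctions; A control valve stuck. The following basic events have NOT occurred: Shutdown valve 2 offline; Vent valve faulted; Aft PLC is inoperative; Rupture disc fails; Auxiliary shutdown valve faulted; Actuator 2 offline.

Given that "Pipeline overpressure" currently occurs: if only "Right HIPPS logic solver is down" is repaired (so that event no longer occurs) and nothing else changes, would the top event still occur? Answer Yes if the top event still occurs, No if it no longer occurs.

Counterfactual: set "Right HIPPS logic solver is down" to not occurred.
Shutdown chain down [OR]: Right HIPPS logic solver is down=not, Auxiliary shutdown valve faulted=not → no input occurs → does not occur.
Vent line lost [OR]: Aft actuator failed=occurs, Rupture disc fails=not, Right pressure transmitter trips=occurs → at least one input occurs → occurs.
Control loop down [OR]: Block valve malfunctions=occurs, Vent valve faulted=not, A control valve stuck=occurs, North relief valve offline=occurs → at least one input occurs → occurs.
HIPPS stage unavailable [OR]: Aft PLC is inoperative=not, Right HIPPS logic solver 2 stuck=occurs → at least one input occurs → occurs.
Block path unavailable [OR]: HIPPS stage unavailable=occurs, Shutdown valve 2 offline=not, Actuator 2 offline=not → at least one input occurs → occurs.
Pipeline overpressure [AND]: Shutdown chain down=not, Vent line lost=occurs, Control loop down=occurs, Block path unavailable=occurs → not all inputs occur → does not occur.

No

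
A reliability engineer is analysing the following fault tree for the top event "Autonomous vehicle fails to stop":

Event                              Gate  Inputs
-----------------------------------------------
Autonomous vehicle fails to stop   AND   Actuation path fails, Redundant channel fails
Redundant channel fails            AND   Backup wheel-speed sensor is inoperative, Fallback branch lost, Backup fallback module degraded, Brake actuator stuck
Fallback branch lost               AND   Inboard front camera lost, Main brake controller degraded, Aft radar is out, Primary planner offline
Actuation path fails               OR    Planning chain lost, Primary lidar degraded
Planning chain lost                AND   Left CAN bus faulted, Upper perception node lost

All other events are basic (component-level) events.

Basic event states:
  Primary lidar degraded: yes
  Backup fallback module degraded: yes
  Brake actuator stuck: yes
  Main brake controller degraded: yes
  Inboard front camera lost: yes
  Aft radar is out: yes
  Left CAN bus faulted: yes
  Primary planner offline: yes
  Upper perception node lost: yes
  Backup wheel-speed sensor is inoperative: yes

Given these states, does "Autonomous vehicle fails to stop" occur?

Yes

Planning chain lost [AND]: Left CAN bus faulted=occurs, Upper perception node lost=occurs → all inputs occur → occurs.
Actuation path fails [OR]: Planning chain lost=occurs, Primary lidar degraded=occurs → at least one input occurs → occurs.
Fallback branch lost [AND]: Inboard front camera lost=occurs, Main brake controller degraded=occurs, Aft radar is out=occurs, Primary planner offline=occurs → all inputs occur → occurs.
Redundant channel fails [AND]: Backup wheel-speed sensor is inoperative=occurs, Fallback branch lost=occurs, Backup fallback module degraded=occurs, Brake actuator stuck=occurs → all inputs occur → occurs.
Autonomous vehicle fails to stop [AND]: Actuation path fails=occurs, Redundant channel fails=occurs → all inputs occur → occurs.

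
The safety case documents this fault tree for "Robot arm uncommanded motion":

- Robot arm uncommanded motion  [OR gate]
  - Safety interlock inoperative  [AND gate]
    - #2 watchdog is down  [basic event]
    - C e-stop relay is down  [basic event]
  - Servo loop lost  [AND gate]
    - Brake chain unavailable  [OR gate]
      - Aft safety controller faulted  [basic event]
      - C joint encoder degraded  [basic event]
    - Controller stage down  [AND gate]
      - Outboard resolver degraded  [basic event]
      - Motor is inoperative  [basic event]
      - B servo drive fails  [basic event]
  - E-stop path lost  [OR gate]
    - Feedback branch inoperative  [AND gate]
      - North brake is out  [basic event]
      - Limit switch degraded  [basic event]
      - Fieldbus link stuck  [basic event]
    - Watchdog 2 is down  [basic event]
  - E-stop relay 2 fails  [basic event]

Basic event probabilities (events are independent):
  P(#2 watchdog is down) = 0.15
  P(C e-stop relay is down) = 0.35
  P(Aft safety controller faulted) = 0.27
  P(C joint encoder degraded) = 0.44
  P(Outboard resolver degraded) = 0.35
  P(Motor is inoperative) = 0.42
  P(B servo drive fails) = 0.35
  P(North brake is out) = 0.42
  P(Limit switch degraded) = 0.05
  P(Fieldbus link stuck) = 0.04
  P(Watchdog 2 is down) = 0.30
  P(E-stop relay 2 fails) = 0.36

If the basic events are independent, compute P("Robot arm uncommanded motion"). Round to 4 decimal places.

P(Safety interlock inoperative) [AND] = 0.15 × 0.35 = 0.052500
P(Brake chain unavailable) [OR] = 1 − (1−0.27) × (1−0.44) = 0.591200
P(Controller stage down) [AND] = 0.35 × 0.42 × 0.35 = 0.051450
P(Servo loop lost) [AND] = 0.591200 × 0.051450 = 0.030417
P(Feedback branch inoperative) [AND] = 0.42 × 0.05 × 0.04 = 0.000840
P(E-stop path lost) [OR] = 1 − (1−0.000840) × (1−0.30) = 0.300588
P(Robot arm uncommanded motion) [OR] = 1 − (1−0.052500) × (1−0.030417) × (1−0.300588) × (1−0.36) = 0.588777
Rounded to 4 decimal places: P(Robot arm uncommanded motion) ≈ 0.5888.

0.5888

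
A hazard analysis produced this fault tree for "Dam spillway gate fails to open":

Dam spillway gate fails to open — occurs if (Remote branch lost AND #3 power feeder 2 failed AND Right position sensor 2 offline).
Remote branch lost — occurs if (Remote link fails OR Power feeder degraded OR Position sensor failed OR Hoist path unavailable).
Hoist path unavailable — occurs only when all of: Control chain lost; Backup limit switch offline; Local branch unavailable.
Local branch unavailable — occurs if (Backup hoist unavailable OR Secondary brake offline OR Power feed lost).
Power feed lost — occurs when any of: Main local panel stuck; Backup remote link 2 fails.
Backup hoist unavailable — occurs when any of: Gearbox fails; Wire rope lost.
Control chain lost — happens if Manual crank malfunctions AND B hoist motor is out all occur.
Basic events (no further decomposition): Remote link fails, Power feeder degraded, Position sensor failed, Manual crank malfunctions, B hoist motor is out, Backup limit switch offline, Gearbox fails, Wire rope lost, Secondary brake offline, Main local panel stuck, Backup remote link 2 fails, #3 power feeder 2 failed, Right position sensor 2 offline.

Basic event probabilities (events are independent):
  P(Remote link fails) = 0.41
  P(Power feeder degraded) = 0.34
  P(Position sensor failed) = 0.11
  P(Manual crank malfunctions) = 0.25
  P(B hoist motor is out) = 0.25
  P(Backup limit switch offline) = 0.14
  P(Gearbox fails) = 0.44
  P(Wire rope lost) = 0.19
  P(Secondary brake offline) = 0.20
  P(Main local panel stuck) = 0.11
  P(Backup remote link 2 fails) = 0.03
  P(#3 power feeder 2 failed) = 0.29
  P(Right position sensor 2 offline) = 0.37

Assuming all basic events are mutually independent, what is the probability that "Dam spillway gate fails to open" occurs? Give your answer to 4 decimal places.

P(Control chain lost) [AND] = 0.25 × 0.25 = 0.062500
P(Backup hoist unavailable) [OR] = 1 − (1−0.44) × (1−0.19) = 0.546400
P(Power feed lost) [OR] = 1 − (1−0.11) × (1−0.03) = 0.136700
P(Local branch unavailable) [OR] = 1 − (1−0.546400) × (1−0.20) × (1−0.136700) = 0.686726
P(Hoist path unavailable) [AND] = 0.062500 × 0.14 × 0.686726 = 0.006009
P(Remote branch lost) [OR] = 1 − (1−0.41) × (1−0.34) × (1−0.11) × (1−0.006009) = 0.655517
P(Dam spillway gate fails to open) [AND] = 0.655517 × 0.29 × 0.37 = 0.070337
Rounded to 4 decimal places: P(Dam spillway gate fails to open) ≈ 0.0703.

0.0703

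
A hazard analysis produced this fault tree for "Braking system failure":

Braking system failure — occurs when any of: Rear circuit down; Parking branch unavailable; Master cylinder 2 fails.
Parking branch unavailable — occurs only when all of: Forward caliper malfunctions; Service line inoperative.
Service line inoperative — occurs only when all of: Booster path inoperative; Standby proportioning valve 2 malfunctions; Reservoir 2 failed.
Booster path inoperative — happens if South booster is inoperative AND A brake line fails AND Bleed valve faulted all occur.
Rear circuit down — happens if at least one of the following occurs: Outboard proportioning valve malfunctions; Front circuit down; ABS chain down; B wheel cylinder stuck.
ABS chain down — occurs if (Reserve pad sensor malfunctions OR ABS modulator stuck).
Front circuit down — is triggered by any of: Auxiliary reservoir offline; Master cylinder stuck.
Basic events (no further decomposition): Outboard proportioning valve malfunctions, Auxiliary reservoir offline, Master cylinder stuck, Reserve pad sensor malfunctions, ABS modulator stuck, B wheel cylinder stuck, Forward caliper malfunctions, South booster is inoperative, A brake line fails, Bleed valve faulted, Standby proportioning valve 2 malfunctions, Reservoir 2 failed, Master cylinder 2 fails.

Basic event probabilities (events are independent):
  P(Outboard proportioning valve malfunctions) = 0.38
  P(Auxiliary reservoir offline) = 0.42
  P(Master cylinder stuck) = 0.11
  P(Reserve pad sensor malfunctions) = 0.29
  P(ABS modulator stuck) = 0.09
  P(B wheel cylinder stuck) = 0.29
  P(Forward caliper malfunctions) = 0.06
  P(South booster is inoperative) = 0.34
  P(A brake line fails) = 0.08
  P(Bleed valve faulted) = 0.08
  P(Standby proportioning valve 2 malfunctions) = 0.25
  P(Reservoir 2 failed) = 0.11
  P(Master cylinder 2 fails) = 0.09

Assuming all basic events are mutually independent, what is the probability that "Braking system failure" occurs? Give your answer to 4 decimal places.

0.8664

P(Front circuit down) [OR] = 1 − (1−0.42) × (1−0.11) = 0.483800
P(ABS chain down) [OR] = 1 − (1−0.29) × (1−0.09) = 0.353900
P(Rear circuit down) [OR] = 1 − (1−0.38) × (1−0.483800) × (1−0.353900) × (1−0.29) = 0.853186
P(Booster path inoperative) [AND] = 0.34 × 0.08 × 0.08 = 0.002176
P(Service line inoperative) [AND] = 0.002176 × 0.25 × 0.11 = 0.000060
P(Parking branch unavailable) [AND] = 0.06 × 0.000060 = 0.000004
P(Braking system failure) [OR] = 1 − (1−0.853186) × (1−0.000004) × (1−0.09) = 0.866400
Rounded to 4 decimal places: P(Braking system failure) ≈ 0.8664.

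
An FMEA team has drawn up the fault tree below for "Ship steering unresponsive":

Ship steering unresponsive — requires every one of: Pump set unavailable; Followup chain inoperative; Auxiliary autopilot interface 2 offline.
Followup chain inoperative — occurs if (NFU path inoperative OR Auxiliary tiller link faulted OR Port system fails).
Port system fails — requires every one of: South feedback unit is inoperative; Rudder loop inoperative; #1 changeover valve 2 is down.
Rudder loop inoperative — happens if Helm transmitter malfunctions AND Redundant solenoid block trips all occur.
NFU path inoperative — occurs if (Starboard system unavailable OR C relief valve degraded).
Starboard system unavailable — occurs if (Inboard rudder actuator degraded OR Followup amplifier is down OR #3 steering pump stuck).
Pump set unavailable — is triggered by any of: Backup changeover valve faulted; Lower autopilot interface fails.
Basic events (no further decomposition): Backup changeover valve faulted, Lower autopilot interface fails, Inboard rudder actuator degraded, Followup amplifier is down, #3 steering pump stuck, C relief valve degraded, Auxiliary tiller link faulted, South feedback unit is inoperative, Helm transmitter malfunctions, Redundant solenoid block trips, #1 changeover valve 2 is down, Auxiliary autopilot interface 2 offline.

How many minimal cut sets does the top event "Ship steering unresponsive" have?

Pump set unavailable [OR]: union of children's cut sets → 2 cut set(s).
Starboard system unavailable [OR]: union of children's cut sets → 3 cut set(s).
NFU path inoperative [OR]: union of children's cut sets → 4 cut set(s).
Rudder loop inoperative [AND]: one cut set from each child combined → 1 × 1 = 1 cut set(s).
Port system fails [AND]: one cut set from each child combined → 1 × 1 × 1 = 1 cut set(s).
Followup chain inoperative [OR]: union of children's cut sets → 6 cut set(s).
Ship steering unresponsive [AND]: one cut set from each child combined → 2 × 6 × 1 = 12 cut set(s).

12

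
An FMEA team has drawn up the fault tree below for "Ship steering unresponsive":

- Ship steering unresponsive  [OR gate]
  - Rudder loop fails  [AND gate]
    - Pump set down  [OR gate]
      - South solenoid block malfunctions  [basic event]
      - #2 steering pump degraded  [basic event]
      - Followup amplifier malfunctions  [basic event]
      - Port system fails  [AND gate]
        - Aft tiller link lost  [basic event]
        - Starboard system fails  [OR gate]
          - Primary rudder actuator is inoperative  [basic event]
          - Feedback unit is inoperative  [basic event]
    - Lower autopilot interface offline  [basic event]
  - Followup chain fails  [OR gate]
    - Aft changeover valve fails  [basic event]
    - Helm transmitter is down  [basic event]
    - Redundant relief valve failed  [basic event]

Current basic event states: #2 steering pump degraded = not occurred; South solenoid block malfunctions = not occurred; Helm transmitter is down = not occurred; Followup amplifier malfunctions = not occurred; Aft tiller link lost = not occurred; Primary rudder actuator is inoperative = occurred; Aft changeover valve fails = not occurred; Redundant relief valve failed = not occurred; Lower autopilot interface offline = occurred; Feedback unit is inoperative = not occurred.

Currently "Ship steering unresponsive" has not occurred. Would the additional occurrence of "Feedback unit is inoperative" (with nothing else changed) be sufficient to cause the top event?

Counterfactual: set "Feedback unit is inoperative" to occurred.
Starboard system fails [OR]: Primary rudder actuator is inoperative=occurs, Feedback unit is inoperative=occurs → at least one input occurs → occurs.
Port system fails [AND]: Aft tiller link lost=not, Starboard system fails=occurs → not all inputs occur → does not occur.
Pump set down [OR]: South solenoid block malfunctions=not, #2 steering pump degraded=not, Followup amplifier malfunctions=not, Port system fails=not → no input occurs → does not occur.
Rudder loop fails [AND]: Pump set down=not, Lower autopilot interface offline=occurs → not all inputs occur → does not occur.
Followup chain fails [OR]: Aft changeover valve fails=not, Helm transmitter is down=not, Redundant relief valve failed=not → no input occurs → does not occur.
Ship steering unresponsive [OR]: Rudder loop fails=not, Followup chain fails=not → no input occurs → does not occur.

No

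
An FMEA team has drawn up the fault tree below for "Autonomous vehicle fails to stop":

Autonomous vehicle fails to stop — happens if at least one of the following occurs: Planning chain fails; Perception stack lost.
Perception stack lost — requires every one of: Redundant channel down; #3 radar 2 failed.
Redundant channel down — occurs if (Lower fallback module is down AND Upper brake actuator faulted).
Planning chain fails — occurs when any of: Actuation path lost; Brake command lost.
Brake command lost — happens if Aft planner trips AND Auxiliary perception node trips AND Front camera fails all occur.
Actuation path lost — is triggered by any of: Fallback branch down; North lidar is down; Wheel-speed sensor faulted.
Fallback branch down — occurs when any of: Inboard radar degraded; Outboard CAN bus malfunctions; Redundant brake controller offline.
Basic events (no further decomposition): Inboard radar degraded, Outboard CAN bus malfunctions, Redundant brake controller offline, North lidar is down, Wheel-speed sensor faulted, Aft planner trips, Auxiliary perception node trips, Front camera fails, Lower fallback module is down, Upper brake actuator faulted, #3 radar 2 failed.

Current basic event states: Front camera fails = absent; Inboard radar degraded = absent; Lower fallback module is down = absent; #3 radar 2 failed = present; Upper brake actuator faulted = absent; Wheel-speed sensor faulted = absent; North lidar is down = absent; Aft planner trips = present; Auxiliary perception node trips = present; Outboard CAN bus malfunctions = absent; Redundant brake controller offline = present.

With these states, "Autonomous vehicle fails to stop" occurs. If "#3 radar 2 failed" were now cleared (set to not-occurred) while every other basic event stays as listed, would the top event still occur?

Counterfactual: set "#3 radar 2 failed" to not occurred.
Fallback branch down [OR]: Inboard radar degraded=not, Outboard CAN bus malfunctions=not, Redundant brake controller offline=occurs → at least one input occurs → occurs.
Actuation path lost [OR]: Fallback branch down=occurs, North lidar is down=not, Wheel-speed sensor faulted=not → at least one input occurs → occurs.
Brake command lost [AND]: Aft planner trips=occurs, Auxiliary perception node trips=occurs, Front camera fails=not → not all inputs occur → does not occur.
Planning chain fails [OR]: Actuation path lost=occurs, Brake command lost=not → at least one input occurs → occurs.
Redundant channel down [AND]: Lower fallback module is down=not, Upper brake actuator faulted=not → not all inputs occur → does not occur.
Perception stack lost [AND]: Redundant channel down=not, #3 radar 2 failed=not → not all inputs occur → does not occur.
Autonomous vehicle fails to stop [OR]: Planning chain fails=occurs, Perception stack lost=not → at least one input occurs → occurs.

Yes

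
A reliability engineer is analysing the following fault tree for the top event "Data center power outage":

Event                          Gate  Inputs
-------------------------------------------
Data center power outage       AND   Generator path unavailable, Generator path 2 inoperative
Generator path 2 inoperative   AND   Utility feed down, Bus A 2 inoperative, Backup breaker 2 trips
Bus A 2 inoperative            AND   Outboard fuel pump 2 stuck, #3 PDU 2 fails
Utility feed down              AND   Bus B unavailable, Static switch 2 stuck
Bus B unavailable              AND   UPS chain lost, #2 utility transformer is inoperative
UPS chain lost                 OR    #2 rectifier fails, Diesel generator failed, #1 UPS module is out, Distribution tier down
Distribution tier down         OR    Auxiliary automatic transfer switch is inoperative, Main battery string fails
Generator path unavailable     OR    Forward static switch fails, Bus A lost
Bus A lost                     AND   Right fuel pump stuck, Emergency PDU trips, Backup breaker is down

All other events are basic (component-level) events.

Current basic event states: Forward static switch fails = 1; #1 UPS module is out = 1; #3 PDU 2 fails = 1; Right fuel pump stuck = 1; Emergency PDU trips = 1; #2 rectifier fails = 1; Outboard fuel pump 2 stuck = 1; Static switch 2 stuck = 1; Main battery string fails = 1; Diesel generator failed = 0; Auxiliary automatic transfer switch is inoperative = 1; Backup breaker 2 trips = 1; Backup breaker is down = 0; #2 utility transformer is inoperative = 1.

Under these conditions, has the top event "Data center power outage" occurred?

Yes

Bus A lost [AND]: Right fuel pump stuck=occurs, Emergency PDU trips=occurs, Backup breaker is down=not → not all inputs occur → does not occur.
Generator path unavailable [OR]: Forward static switch fails=occurs, Bus A lost=not → at least one input occurs → occurs.
Distribution tier down [OR]: Auxiliary automatic transfer switch is inoperative=occurs, Main battery string fails=occurs → at least one input occurs → occurs.
UPS chain lost [OR]: #2 rectifier fails=occurs, Diesel generator failed=not, #1 UPS module is out=occurs, Distribution tier down=occurs → at least one input occurs → occurs.
Bus B unavailable [AND]: UPS chain lost=occurs, #2 utility transformer is inoperative=occurs → all inputs occur → occurs.
Utility feed down [AND]: Bus B unavailable=occurs, Static switch 2 stuck=occurs → all inputs occur → occurs.
Bus A 2 inoperative [AND]: Outboard fuel pump 2 stuck=occurs, #3 PDU 2 fails=occurs → all inputs occur → occurs.
Generator path 2 inoperative [AND]: Utility feed down=occurs, Bus A 2 inoperative=occurs, Backup breaker 2 trips=occurs → all inputs occur → occurs.
Data center power outage [AND]: Generator path unavailable=occurs, Generator path 2 inoperative=occurs → all inputs occur → occurs.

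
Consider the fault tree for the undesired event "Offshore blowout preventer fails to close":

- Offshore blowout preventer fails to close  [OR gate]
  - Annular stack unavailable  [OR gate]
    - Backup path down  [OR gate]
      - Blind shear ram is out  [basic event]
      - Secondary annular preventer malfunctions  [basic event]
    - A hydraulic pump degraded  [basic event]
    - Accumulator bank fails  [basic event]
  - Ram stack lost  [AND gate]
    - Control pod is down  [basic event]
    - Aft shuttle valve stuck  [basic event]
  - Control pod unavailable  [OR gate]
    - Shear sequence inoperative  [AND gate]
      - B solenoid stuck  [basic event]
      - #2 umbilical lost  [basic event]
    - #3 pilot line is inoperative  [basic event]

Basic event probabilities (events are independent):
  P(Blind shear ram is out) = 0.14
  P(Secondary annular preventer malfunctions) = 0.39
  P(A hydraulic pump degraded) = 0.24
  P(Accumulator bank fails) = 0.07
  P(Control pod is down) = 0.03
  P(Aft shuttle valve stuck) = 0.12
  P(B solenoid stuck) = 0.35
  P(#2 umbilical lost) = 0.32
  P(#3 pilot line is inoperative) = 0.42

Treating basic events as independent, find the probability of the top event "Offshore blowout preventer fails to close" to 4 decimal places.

P(Backup path down) [OR] = 1 − (1−0.14) × (1−0.39) = 0.475400
P(Annular stack unavailable) [OR] = 1 − (1−0.475400) × (1−0.24) × (1−0.07) = 0.629213
P(Ram stack lost) [AND] = 0.03 × 0.12 = 0.003600
P(Shear sequence inoperative) [AND] = 0.35 × 0.32 = 0.112000
P(Control pod unavailable) [OR] = 1 − (1−0.112000) × (1−0.42) = 0.484960
P(Offshore blowout preventer fails to close) [OR] = 1 − (1−0.629213) × (1−0.003600) × (1−0.484960) = 0.809717
Rounded to 4 decimal places: P(Offshore blowout preventer fails to close) ≈ 0.8097.

0.8097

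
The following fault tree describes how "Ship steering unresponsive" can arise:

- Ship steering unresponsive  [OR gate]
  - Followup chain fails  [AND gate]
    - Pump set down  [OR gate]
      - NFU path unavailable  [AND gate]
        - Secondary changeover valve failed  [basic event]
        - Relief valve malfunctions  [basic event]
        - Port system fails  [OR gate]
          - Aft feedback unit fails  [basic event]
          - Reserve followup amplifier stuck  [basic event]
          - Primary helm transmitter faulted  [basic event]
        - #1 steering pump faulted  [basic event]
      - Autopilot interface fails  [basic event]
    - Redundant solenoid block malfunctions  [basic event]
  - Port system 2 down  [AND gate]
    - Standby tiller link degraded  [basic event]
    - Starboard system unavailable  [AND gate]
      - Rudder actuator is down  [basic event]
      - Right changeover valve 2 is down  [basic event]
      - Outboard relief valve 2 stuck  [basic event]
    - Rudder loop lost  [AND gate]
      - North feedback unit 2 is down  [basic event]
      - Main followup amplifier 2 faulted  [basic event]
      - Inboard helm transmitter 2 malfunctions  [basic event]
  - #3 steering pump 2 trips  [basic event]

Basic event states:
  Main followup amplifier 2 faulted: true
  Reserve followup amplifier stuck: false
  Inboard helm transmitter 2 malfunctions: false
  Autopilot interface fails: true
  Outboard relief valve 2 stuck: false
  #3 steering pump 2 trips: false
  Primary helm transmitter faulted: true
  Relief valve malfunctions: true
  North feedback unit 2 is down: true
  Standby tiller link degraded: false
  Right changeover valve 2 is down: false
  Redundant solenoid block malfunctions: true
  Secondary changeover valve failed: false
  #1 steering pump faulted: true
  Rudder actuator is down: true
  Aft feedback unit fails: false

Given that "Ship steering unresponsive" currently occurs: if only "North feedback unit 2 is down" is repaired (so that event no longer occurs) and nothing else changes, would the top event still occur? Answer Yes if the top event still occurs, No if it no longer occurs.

Counterfactual: set "North feedback unit 2 is down" to not occurred.
Port system fails [OR]: Aft feedback unit fails=not, Reserve followup amplifier stuck=not, Primary helm transmitter faulted=occurs → at least one input occurs → occurs.
NFU path unavailable [AND]: Secondary changeover valve failed=not, Relief valve malfunctions=occurs, Port system fails=occurs, #1 steering pump faulted=occurs → not all inputs occur → does not occur.
Pump set down [OR]: NFU path unavailable=not, Autopilot interface fails=occurs → at least one input occurs → occurs.
Followup chain fails [AND]: Pump set down=occurs, Redundant solenoid block malfunctions=occurs → all inputs occur → occurs.
Starboard system unavailable [AND]: Rudder actuator is down=occurs, Right changeover valve 2 is down=not, Outboard relief valve 2 stuck=not → not all inputs occur → does not occur.
Rudder loop lost [AND]: North feedback unit 2 is down=not, Main followup amplifier 2 faulted=occurs, Inboard helm transmitter 2 malfunctions=not → not all inputs occur → does not occur.
Port system 2 down [AND]: Standby tiller link degraded=not, Starboard system unavailable=not, Rudder loop lost=not → not all inputs occur → does not occur.
Ship steering unresponsive [OR]: Followup chain fails=occurs, Port system 2 down=not, #3 steering pump 2 trips=not → at least one input occurs → occurs.

Yes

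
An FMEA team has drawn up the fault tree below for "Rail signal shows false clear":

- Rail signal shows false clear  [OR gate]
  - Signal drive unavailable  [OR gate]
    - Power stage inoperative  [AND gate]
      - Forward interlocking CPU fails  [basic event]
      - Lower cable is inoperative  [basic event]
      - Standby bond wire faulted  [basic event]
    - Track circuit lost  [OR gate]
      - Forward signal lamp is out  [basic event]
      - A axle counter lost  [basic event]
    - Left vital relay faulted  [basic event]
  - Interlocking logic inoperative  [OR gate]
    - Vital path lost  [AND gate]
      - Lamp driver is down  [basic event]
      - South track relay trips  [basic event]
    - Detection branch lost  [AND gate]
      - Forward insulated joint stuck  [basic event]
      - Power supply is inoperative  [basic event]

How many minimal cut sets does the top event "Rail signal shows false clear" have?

6

Power stage inoperative [AND]: one cut set from each child combined → 1 × 1 × 1 = 1 cut set(s).
Track circuit lost [OR]: union of children's cut sets → 2 cut set(s).
Signal drive unavailable [OR]: union of children's cut sets → 4 cut set(s).
Vital path lost [AND]: one cut set from each child combined → 1 × 1 = 1 cut set(s).
Detection branch lost [AND]: one cut set from each child combined → 1 × 1 = 1 cut set(s).
Interlocking logic inoperative [OR]: union of children's cut sets → 2 cut set(s).
Rail signal shows false clear [OR]: union of children's cut sets → 6 cut set(s).
Minimal cut sets: {Forward interlocking CPU fails, Lower cable is inoperative, Standby bond wire faulted}; {Forward signal lamp is out}; {A axle counter lost}; {Left vital relay faulted}; {Lamp driver is down, South track relay trips}; {Forward insulated joint stuck, Power supply is inoperative}.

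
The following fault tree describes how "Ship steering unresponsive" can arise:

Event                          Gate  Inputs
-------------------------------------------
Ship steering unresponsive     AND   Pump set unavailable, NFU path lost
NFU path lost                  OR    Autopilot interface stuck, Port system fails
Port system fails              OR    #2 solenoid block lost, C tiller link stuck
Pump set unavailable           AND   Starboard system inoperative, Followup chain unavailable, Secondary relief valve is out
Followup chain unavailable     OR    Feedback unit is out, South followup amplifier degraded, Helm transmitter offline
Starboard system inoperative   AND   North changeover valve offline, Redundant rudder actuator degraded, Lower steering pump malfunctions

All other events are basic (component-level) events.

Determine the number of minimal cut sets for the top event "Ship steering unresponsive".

Starboard system inoperative [AND]: one cut set from each child combined → 1 × 1 × 1 = 1 cut set(s).
Followup chain unavailable [OR]: union of children's cut sets → 3 cut set(s).
Pump set unavailable [AND]: one cut set from each child combined → 1 × 3 × 1 = 3 cut set(s).
Port system fails [OR]: union of children's cut sets → 2 cut set(s).
NFU path lost [OR]: union of children's cut sets → 3 cut set(s).
Ship steering unresponsive [AND]: one cut set from each child combined → 3 × 3 = 9 cut set(s).
Minimal cut sets: {Autopilot interface stuck, Feedback unit is out, Lower steering pump malfunctions, North changeover valve offline, Redundant rudder actuator degraded, Secondary relief valve is out}; {#2 solenoid block lost, Feedback unit is out, Lower steering pump malfunctions, North changeover valve offline, Redundant rudder actuator degraded, Secondary relief valve is out}; {C tiller link stuck, Feedback unit is out, Lower steering pump malfunctions, North changeover valve offline, Redundant rudder actuator degraded, Secondary relief valve is out}; {Autopilot interface stuck, Lower steering pump malfunctions, North changeover valve offline, Redundant rudder actuator degraded, Secondary relief valve is out, South followup amplifier degraded}; {#2 solenoid block lost, Lower steering pump malfunctions, North changeover valve offline, Redundant rudder actuator degraded, Secondary relief valve is out, South followup amplifier degraded}; {C tiller link stuck, Lower steering pump malfunctions, North changeover valve offline, Redundant rudder actuator degraded, Secondary relief valve is out, South followup amplifier degraded}; {Autopilot interface stuck, Helm transmitter offline, Lower steering pump malfunctions, North changeover valve offline, Redundant rudder actuator degraded, Secondary relief valve is out}; {#2 solenoid block lost, Helm transmitter offline, Lower steering pump malfunctions, North changeover valve offline, Redundant rudder actuator degraded, Secondary relief valve is out}; {C tiller link stuck, Helm transmitter offline, Lower steering pump malfunctions, North changeover valve offline, Redundant rudder actuator degraded, Secondary relief valve is out}.

9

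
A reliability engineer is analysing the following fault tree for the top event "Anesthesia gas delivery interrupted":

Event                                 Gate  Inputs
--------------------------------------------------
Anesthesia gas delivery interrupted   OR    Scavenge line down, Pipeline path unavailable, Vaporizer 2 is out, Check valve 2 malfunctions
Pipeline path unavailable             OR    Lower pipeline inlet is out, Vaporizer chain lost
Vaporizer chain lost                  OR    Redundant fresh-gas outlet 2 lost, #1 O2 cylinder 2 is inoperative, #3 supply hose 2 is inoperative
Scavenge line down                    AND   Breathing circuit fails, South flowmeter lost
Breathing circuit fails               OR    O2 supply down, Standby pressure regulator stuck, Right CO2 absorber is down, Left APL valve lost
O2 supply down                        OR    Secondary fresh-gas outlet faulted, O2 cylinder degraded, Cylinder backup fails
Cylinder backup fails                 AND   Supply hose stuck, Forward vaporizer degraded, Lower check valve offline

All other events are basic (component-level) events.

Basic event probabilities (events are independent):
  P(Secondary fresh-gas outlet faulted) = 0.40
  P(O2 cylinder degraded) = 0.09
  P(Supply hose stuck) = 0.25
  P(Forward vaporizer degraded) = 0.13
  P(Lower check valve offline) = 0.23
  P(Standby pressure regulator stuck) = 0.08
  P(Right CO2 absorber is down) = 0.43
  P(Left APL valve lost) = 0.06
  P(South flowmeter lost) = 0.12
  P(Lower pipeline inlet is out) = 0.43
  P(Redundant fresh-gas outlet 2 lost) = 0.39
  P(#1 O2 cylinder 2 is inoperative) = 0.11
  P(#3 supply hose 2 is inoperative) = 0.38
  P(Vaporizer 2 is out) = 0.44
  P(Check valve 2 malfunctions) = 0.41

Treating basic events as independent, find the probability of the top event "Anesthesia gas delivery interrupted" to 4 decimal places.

P(Cylinder backup fails) [AND] = 0.25 × 0.13 × 0.23 = 0.007475
P(O2 supply down) [OR] = 1 − (1−0.40) × (1−0.09) × (1−0.007475) = 0.458081
P(Breathing circuit fails) [OR] = 1 − (1−0.458081) × (1−0.08) × (1−0.43) × (1−0.06) = 0.732869
P(Scavenge line down) [AND] = 0.732869 × 0.12 = 0.087944
P(Vaporizer chain lost) [OR] = 1 − (1−0.39) × (1−0.11) × (1−0.38) = 0.663402
P(Pipeline path unavailable) [OR] = 1 − (1−0.43) × (1−0.663402) = 0.808139
P(Anesthesia gas delivery interrupted) [OR] = 1 − (1−0.087944) × (1−0.808139) × (1−0.44) × (1−0.41) = 0.942184
Rounded to 4 decimal places: P(Anesthesia gas delivery interrupted) ≈ 0.9422.

0.9422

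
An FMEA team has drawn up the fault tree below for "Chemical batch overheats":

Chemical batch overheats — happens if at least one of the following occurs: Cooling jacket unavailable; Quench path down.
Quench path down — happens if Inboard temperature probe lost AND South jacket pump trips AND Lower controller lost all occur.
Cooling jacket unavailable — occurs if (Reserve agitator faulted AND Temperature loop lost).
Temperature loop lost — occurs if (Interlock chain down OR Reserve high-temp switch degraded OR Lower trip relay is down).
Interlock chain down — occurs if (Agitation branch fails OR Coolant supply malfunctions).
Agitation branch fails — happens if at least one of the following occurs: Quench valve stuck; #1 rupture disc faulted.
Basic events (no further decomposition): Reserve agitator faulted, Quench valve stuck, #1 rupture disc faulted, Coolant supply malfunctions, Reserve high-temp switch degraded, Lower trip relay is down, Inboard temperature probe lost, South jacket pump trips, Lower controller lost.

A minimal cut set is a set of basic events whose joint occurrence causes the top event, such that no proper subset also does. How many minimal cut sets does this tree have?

6

Agitation branch fails [OR]: union of children's cut sets → 2 cut set(s).
Interlock chain down [OR]: union of children's cut sets → 3 cut set(s).
Temperature loop lost [OR]: union of children's cut sets → 5 cut set(s).
Cooling jacket unavailable [AND]: one cut set from each child combined → 1 × 5 = 5 cut set(s).
Quench path down [AND]: one cut set from each child combined → 1 × 1 × 1 = 1 cut set(s).
Chemical batch overheats [OR]: union of children's cut sets → 6 cut set(s).
Minimal cut sets: {Quench valve stuck, Reserve agitator faulted}; {#1 rupture disc faulted, Reserve agitator faulted}; {Coolant supply malfunctions, Reserve agitator faulted}; {Reserve agitator faulted, Reserve high-temp switch degraded}; {Lower trip relay is down, Reserve agitator faulted}; {Inboard temperature probe lost, Lower controller lost, South jacket pump trips}.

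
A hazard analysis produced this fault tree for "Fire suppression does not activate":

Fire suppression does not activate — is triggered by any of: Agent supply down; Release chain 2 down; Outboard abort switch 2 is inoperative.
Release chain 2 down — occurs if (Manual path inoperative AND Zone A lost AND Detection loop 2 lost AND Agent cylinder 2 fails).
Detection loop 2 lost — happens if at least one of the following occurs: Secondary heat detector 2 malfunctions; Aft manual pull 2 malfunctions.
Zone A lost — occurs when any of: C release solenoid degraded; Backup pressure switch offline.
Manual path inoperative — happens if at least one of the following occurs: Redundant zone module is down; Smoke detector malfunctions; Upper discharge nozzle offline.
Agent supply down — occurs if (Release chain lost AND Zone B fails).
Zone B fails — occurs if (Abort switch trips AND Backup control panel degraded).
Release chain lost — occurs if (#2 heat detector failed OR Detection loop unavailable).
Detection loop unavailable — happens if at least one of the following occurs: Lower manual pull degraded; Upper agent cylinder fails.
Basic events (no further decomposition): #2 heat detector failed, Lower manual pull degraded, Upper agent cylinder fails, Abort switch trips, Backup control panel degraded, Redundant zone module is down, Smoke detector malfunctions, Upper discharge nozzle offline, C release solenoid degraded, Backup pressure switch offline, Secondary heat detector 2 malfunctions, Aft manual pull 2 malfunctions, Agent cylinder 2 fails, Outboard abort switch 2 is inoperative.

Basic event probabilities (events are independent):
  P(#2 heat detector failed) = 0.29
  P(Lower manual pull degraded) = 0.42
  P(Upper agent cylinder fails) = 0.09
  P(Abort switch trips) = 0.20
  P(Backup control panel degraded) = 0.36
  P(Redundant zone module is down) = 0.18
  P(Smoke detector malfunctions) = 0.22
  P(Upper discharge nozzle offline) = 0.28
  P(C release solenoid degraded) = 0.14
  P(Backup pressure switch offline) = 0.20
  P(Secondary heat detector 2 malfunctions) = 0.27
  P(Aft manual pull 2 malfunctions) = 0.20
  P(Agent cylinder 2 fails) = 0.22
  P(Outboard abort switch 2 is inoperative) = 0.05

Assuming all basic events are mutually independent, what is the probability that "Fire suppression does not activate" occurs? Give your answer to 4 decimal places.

P(Detection loop unavailable) [OR] = 1 − (1−0.42) × (1−0.09) = 0.472200
P(Release chain lost) [OR] = 1 − (1−0.29) × (1−0.472200) = 0.625262
P(Zone B fails) [AND] = 0.20 × 0.36 = 0.072000
P(Agent supply down) [AND] = 0.625262 × 0.072000 = 0.045019
P(Manual path inoperative) [OR] = 1 − (1−0.18) × (1−0.22) × (1−0.28) = 0.539488
P(Zone A lost) [OR] = 1 − (1−0.14) × (1−0.20) = 0.312000
P(Detection loop 2 lost) [OR] = 1 − (1−0.27) × (1−0.20) = 0.416000
P(Release chain 2 down) [AND] = 0.539488 × 0.312000 × 0.416000 × 0.22 = 0.015405
P(Fire suppression does not activate) [OR] = 1 − (1−0.045019) × (1−0.015405) × (1−0.05) = 0.106744
Rounded to 4 decimal places: P(Fire suppression does not activate) ≈ 0.1067.

0.1067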